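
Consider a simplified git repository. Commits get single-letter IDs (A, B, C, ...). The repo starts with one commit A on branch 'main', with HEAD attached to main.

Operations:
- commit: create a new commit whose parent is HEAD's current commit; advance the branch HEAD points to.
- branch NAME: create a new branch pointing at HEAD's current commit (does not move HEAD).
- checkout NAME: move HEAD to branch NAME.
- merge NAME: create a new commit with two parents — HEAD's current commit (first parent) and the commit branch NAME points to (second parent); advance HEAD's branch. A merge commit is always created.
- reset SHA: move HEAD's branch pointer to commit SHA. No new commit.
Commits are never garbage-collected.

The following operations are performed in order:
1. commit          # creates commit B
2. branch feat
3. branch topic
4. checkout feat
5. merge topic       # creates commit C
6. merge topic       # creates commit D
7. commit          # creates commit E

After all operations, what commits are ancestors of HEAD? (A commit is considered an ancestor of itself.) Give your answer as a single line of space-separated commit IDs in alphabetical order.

After op 1 (commit): HEAD=main@B [main=B]
After op 2 (branch): HEAD=main@B [feat=B main=B]
After op 3 (branch): HEAD=main@B [feat=B main=B topic=B]
After op 4 (checkout): HEAD=feat@B [feat=B main=B topic=B]
After op 5 (merge): HEAD=feat@C [feat=C main=B topic=B]
After op 6 (merge): HEAD=feat@D [feat=D main=B topic=B]
After op 7 (commit): HEAD=feat@E [feat=E main=B topic=B]

Answer: A B C D E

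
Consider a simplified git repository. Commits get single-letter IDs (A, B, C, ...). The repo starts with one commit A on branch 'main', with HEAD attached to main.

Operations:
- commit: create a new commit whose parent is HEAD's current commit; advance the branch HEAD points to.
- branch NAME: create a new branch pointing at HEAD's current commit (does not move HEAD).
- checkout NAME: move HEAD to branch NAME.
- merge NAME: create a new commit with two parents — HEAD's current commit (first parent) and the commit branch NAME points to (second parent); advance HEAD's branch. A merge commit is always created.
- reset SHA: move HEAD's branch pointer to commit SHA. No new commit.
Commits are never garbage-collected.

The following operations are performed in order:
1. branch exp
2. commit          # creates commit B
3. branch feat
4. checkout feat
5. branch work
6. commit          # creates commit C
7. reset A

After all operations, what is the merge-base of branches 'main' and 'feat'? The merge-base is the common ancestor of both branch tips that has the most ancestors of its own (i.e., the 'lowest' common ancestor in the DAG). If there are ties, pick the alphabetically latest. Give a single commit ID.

After op 1 (branch): HEAD=main@A [exp=A main=A]
After op 2 (commit): HEAD=main@B [exp=A main=B]
After op 3 (branch): HEAD=main@B [exp=A feat=B main=B]
After op 4 (checkout): HEAD=feat@B [exp=A feat=B main=B]
After op 5 (branch): HEAD=feat@B [exp=A feat=B main=B work=B]
After op 6 (commit): HEAD=feat@C [exp=A feat=C main=B work=B]
After op 7 (reset): HEAD=feat@A [exp=A feat=A main=B work=B]
ancestors(main=B): ['A', 'B']
ancestors(feat=A): ['A']
common: ['A']

Answer: A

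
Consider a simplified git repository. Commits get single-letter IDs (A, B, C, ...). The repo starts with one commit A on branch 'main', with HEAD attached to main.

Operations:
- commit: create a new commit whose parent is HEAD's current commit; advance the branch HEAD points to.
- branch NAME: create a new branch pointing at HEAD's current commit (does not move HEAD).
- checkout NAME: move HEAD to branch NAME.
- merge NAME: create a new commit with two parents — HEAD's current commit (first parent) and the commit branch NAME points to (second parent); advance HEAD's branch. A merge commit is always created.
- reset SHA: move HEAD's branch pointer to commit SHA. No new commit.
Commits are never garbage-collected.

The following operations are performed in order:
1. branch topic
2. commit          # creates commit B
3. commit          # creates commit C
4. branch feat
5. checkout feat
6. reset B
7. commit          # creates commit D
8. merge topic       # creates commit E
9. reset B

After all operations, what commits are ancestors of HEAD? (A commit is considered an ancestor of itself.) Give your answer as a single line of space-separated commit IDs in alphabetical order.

Answer: A B

Derivation:
After op 1 (branch): HEAD=main@A [main=A topic=A]
After op 2 (commit): HEAD=main@B [main=B topic=A]
After op 3 (commit): HEAD=main@C [main=C topic=A]
After op 4 (branch): HEAD=main@C [feat=C main=C topic=A]
After op 5 (checkout): HEAD=feat@C [feat=C main=C topic=A]
After op 6 (reset): HEAD=feat@B [feat=B main=C topic=A]
After op 7 (commit): HEAD=feat@D [feat=D main=C topic=A]
After op 8 (merge): HEAD=feat@E [feat=E main=C topic=A]
After op 9 (reset): HEAD=feat@B [feat=B main=C topic=A]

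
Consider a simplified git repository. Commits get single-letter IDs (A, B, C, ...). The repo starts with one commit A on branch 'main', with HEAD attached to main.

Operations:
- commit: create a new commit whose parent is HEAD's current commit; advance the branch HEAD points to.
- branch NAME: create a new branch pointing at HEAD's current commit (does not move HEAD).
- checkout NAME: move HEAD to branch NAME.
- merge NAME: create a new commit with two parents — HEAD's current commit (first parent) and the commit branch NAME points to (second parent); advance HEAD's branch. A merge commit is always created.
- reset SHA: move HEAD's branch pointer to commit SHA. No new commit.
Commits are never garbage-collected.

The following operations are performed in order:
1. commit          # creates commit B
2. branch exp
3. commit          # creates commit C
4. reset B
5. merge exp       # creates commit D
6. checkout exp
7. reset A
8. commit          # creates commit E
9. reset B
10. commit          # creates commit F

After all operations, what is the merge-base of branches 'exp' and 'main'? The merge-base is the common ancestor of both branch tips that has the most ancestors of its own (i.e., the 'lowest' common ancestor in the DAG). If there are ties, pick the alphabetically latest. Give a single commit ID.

Answer: B

Derivation:
After op 1 (commit): HEAD=main@B [main=B]
After op 2 (branch): HEAD=main@B [exp=B main=B]
After op 3 (commit): HEAD=main@C [exp=B main=C]
After op 4 (reset): HEAD=main@B [exp=B main=B]
After op 5 (merge): HEAD=main@D [exp=B main=D]
After op 6 (checkout): HEAD=exp@B [exp=B main=D]
After op 7 (reset): HEAD=exp@A [exp=A main=D]
After op 8 (commit): HEAD=exp@E [exp=E main=D]
After op 9 (reset): HEAD=exp@B [exp=B main=D]
After op 10 (commit): HEAD=exp@F [exp=F main=D]
ancestors(exp=F): ['A', 'B', 'F']
ancestors(main=D): ['A', 'B', 'D']
common: ['A', 'B']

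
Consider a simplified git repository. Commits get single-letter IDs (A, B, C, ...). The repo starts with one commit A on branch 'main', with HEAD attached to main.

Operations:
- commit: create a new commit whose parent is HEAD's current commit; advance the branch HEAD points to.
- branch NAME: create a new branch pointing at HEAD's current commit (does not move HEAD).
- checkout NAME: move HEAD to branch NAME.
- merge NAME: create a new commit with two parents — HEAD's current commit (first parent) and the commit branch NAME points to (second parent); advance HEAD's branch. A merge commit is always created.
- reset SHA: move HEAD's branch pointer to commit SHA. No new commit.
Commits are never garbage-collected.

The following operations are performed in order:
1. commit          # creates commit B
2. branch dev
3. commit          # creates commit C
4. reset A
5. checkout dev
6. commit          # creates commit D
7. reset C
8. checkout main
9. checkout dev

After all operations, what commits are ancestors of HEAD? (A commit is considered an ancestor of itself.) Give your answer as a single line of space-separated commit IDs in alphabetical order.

Answer: A B C

Derivation:
After op 1 (commit): HEAD=main@B [main=B]
After op 2 (branch): HEAD=main@B [dev=B main=B]
After op 3 (commit): HEAD=main@C [dev=B main=C]
After op 4 (reset): HEAD=main@A [dev=B main=A]
After op 5 (checkout): HEAD=dev@B [dev=B main=A]
After op 6 (commit): HEAD=dev@D [dev=D main=A]
After op 7 (reset): HEAD=dev@C [dev=C main=A]
After op 8 (checkout): HEAD=main@A [dev=C main=A]
After op 9 (checkout): HEAD=dev@C [dev=C main=A]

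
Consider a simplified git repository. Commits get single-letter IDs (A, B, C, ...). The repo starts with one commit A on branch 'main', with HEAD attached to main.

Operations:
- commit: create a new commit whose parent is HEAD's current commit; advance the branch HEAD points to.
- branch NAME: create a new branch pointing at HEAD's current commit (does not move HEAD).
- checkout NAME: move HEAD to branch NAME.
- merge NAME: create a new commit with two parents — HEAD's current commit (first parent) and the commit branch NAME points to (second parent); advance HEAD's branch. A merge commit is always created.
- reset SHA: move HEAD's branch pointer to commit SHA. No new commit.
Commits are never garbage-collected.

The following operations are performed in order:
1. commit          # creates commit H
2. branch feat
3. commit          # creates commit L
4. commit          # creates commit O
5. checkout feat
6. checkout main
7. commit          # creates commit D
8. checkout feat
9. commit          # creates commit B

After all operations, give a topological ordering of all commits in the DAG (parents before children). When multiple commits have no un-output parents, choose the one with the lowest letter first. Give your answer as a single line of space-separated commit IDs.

After op 1 (commit): HEAD=main@H [main=H]
After op 2 (branch): HEAD=main@H [feat=H main=H]
After op 3 (commit): HEAD=main@L [feat=H main=L]
After op 4 (commit): HEAD=main@O [feat=H main=O]
After op 5 (checkout): HEAD=feat@H [feat=H main=O]
After op 6 (checkout): HEAD=main@O [feat=H main=O]
After op 7 (commit): HEAD=main@D [feat=H main=D]
After op 8 (checkout): HEAD=feat@H [feat=H main=D]
After op 9 (commit): HEAD=feat@B [feat=B main=D]
commit A: parents=[]
commit B: parents=['H']
commit D: parents=['O']
commit H: parents=['A']
commit L: parents=['H']
commit O: parents=['L']

Answer: A H B L O D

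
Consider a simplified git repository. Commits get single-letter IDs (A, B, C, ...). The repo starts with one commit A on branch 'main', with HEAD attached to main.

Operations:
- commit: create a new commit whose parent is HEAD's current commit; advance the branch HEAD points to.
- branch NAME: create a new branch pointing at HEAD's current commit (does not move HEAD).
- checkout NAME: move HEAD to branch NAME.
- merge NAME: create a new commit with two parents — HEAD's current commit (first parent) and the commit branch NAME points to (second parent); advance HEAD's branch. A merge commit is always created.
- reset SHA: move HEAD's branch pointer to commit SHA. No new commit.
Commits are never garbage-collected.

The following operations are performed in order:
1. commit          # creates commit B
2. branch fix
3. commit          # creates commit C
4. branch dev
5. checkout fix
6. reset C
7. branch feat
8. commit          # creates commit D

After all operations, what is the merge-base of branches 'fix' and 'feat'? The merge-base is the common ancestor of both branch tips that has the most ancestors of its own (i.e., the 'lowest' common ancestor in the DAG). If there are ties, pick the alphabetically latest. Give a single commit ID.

Answer: C

Derivation:
After op 1 (commit): HEAD=main@B [main=B]
After op 2 (branch): HEAD=main@B [fix=B main=B]
After op 3 (commit): HEAD=main@C [fix=B main=C]
After op 4 (branch): HEAD=main@C [dev=C fix=B main=C]
After op 5 (checkout): HEAD=fix@B [dev=C fix=B main=C]
After op 6 (reset): HEAD=fix@C [dev=C fix=C main=C]
After op 7 (branch): HEAD=fix@C [dev=C feat=C fix=C main=C]
After op 8 (commit): HEAD=fix@D [dev=C feat=C fix=D main=C]
ancestors(fix=D): ['A', 'B', 'C', 'D']
ancestors(feat=C): ['A', 'B', 'C']
common: ['A', 'B', 'C']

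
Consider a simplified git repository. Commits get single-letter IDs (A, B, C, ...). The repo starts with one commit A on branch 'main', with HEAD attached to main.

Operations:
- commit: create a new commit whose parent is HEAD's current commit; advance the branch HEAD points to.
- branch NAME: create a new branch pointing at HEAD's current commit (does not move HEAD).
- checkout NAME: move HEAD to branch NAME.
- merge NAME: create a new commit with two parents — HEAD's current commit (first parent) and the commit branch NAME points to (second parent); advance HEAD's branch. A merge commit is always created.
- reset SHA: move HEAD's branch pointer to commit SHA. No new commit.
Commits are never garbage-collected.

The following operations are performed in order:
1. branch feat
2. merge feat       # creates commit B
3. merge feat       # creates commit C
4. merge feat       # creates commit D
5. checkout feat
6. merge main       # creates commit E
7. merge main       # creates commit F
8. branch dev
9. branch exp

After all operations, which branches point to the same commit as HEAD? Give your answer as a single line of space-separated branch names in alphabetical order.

Answer: dev exp feat

Derivation:
After op 1 (branch): HEAD=main@A [feat=A main=A]
After op 2 (merge): HEAD=main@B [feat=A main=B]
After op 3 (merge): HEAD=main@C [feat=A main=C]
After op 4 (merge): HEAD=main@D [feat=A main=D]
After op 5 (checkout): HEAD=feat@A [feat=A main=D]
After op 6 (merge): HEAD=feat@E [feat=E main=D]
After op 7 (merge): HEAD=feat@F [feat=F main=D]
After op 8 (branch): HEAD=feat@F [dev=F feat=F main=D]
After op 9 (branch): HEAD=feat@F [dev=F exp=F feat=F main=D]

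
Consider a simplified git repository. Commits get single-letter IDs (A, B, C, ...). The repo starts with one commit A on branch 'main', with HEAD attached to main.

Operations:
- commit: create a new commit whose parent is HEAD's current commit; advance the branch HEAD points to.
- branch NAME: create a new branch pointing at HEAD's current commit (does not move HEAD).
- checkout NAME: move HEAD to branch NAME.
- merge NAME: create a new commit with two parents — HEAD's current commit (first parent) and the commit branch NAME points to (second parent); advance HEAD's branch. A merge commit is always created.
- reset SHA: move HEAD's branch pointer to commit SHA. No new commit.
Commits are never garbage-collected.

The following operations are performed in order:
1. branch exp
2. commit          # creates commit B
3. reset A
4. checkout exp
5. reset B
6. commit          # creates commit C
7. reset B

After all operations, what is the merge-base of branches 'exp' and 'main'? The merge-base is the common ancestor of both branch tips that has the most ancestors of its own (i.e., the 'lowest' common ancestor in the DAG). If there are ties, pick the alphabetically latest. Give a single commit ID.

After op 1 (branch): HEAD=main@A [exp=A main=A]
After op 2 (commit): HEAD=main@B [exp=A main=B]
After op 3 (reset): HEAD=main@A [exp=A main=A]
After op 4 (checkout): HEAD=exp@A [exp=A main=A]
After op 5 (reset): HEAD=exp@B [exp=B main=A]
After op 6 (commit): HEAD=exp@C [exp=C main=A]
After op 7 (reset): HEAD=exp@B [exp=B main=A]
ancestors(exp=B): ['A', 'B']
ancestors(main=A): ['A']
common: ['A']

Answer: A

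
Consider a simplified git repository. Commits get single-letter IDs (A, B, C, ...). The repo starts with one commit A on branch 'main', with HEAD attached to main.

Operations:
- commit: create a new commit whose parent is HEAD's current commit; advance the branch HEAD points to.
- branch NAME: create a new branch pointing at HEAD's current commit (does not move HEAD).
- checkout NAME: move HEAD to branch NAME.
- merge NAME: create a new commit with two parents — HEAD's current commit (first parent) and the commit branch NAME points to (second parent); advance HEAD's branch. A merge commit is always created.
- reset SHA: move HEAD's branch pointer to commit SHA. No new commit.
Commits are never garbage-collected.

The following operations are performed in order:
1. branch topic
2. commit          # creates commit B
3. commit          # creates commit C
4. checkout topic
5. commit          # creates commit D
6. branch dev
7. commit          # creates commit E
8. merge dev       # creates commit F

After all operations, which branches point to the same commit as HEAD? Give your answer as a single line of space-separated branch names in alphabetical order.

Answer: topic

Derivation:
After op 1 (branch): HEAD=main@A [main=A topic=A]
After op 2 (commit): HEAD=main@B [main=B topic=A]
After op 3 (commit): HEAD=main@C [main=C topic=A]
After op 4 (checkout): HEAD=topic@A [main=C topic=A]
After op 5 (commit): HEAD=topic@D [main=C topic=D]
After op 6 (branch): HEAD=topic@D [dev=D main=C topic=D]
After op 7 (commit): HEAD=topic@E [dev=D main=C topic=E]
After op 8 (merge): HEAD=topic@F [dev=D main=C topic=F]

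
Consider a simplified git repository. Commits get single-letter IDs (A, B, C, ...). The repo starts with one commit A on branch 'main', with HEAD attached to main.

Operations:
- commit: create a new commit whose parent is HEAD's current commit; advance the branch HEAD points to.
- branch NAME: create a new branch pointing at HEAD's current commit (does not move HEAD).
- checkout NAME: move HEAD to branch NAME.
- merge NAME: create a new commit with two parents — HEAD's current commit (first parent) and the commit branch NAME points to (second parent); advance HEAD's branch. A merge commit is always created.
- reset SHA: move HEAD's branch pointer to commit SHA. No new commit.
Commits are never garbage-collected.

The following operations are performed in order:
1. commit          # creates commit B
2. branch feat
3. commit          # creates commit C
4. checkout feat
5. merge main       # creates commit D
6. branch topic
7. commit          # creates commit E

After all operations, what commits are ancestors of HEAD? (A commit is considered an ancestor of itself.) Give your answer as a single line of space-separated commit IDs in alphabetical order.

Answer: A B C D E

Derivation:
After op 1 (commit): HEAD=main@B [main=B]
After op 2 (branch): HEAD=main@B [feat=B main=B]
After op 3 (commit): HEAD=main@C [feat=B main=C]
After op 4 (checkout): HEAD=feat@B [feat=B main=C]
After op 5 (merge): HEAD=feat@D [feat=D main=C]
After op 6 (branch): HEAD=feat@D [feat=D main=C topic=D]
After op 7 (commit): HEAD=feat@E [feat=E main=C topic=D]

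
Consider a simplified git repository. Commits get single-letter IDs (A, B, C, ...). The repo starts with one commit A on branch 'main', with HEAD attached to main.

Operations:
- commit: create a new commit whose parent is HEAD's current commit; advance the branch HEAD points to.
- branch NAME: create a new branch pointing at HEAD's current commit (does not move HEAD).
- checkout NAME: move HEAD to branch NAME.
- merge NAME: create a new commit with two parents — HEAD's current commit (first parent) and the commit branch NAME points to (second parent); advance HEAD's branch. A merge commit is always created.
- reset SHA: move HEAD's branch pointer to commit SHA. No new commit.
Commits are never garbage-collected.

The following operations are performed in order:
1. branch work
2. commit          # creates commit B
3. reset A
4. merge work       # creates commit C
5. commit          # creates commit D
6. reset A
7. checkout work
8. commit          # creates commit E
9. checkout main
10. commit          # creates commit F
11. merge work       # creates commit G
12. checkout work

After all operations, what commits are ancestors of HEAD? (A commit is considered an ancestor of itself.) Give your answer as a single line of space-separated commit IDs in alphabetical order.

Answer: A E

Derivation:
After op 1 (branch): HEAD=main@A [main=A work=A]
After op 2 (commit): HEAD=main@B [main=B work=A]
After op 3 (reset): HEAD=main@A [main=A work=A]
After op 4 (merge): HEAD=main@C [main=C work=A]
After op 5 (commit): HEAD=main@D [main=D work=A]
After op 6 (reset): HEAD=main@A [main=A work=A]
After op 7 (checkout): HEAD=work@A [main=A work=A]
After op 8 (commit): HEAD=work@E [main=A work=E]
After op 9 (checkout): HEAD=main@A [main=A work=E]
After op 10 (commit): HEAD=main@F [main=F work=E]
After op 11 (merge): HEAD=main@G [main=G work=E]
After op 12 (checkout): HEAD=work@E [main=G work=E]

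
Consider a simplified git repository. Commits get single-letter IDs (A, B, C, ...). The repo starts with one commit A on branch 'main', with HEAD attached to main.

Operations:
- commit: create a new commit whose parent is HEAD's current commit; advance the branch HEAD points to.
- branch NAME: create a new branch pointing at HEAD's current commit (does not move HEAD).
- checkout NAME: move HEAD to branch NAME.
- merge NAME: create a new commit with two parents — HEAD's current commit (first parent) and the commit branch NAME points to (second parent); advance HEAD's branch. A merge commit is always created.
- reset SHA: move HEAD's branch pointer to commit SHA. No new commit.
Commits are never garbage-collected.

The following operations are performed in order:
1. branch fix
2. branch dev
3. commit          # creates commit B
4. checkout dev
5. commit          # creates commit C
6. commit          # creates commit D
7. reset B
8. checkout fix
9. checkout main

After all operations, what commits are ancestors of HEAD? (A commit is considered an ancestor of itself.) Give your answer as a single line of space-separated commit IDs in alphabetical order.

After op 1 (branch): HEAD=main@A [fix=A main=A]
After op 2 (branch): HEAD=main@A [dev=A fix=A main=A]
After op 3 (commit): HEAD=main@B [dev=A fix=A main=B]
After op 4 (checkout): HEAD=dev@A [dev=A fix=A main=B]
After op 5 (commit): HEAD=dev@C [dev=C fix=A main=B]
After op 6 (commit): HEAD=dev@D [dev=D fix=A main=B]
After op 7 (reset): HEAD=dev@B [dev=B fix=A main=B]
After op 8 (checkout): HEAD=fix@A [dev=B fix=A main=B]
After op 9 (checkout): HEAD=main@B [dev=B fix=A main=B]

Answer: A B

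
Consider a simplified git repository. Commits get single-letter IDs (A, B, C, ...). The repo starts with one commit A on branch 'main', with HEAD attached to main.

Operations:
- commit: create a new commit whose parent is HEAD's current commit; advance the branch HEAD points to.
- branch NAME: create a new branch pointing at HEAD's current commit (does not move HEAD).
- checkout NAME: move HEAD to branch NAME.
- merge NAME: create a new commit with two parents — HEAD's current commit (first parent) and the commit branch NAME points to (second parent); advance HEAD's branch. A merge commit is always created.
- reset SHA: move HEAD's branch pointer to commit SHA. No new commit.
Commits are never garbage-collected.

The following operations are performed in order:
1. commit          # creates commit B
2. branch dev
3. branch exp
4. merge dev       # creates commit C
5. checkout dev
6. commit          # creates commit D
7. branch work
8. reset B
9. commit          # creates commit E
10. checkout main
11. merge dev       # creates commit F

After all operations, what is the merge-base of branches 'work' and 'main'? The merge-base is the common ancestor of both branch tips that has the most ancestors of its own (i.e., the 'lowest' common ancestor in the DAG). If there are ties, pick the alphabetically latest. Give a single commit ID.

After op 1 (commit): HEAD=main@B [main=B]
After op 2 (branch): HEAD=main@B [dev=B main=B]
After op 3 (branch): HEAD=main@B [dev=B exp=B main=B]
After op 4 (merge): HEAD=main@C [dev=B exp=B main=C]
After op 5 (checkout): HEAD=dev@B [dev=B exp=B main=C]
After op 6 (commit): HEAD=dev@D [dev=D exp=B main=C]
After op 7 (branch): HEAD=dev@D [dev=D exp=B main=C work=D]
After op 8 (reset): HEAD=dev@B [dev=B exp=B main=C work=D]
After op 9 (commit): HEAD=dev@E [dev=E exp=B main=C work=D]
After op 10 (checkout): HEAD=main@C [dev=E exp=B main=C work=D]
After op 11 (merge): HEAD=main@F [dev=E exp=B main=F work=D]
ancestors(work=D): ['A', 'B', 'D']
ancestors(main=F): ['A', 'B', 'C', 'E', 'F']
common: ['A', 'B']

Answer: B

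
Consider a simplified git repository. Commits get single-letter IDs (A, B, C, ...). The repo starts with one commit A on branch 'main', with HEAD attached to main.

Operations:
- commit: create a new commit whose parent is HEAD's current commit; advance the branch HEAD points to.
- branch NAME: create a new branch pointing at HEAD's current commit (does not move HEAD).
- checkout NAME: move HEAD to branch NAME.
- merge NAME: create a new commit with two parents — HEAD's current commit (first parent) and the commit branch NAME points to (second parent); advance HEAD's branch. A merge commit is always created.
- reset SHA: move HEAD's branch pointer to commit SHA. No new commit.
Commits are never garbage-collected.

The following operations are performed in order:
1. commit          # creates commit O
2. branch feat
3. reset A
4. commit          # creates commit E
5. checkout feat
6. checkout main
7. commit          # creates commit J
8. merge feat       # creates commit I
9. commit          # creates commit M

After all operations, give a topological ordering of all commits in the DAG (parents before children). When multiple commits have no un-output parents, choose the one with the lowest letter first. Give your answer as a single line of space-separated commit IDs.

After op 1 (commit): HEAD=main@O [main=O]
After op 2 (branch): HEAD=main@O [feat=O main=O]
After op 3 (reset): HEAD=main@A [feat=O main=A]
After op 4 (commit): HEAD=main@E [feat=O main=E]
After op 5 (checkout): HEAD=feat@O [feat=O main=E]
After op 6 (checkout): HEAD=main@E [feat=O main=E]
After op 7 (commit): HEAD=main@J [feat=O main=J]
After op 8 (merge): HEAD=main@I [feat=O main=I]
After op 9 (commit): HEAD=main@M [feat=O main=M]
commit A: parents=[]
commit E: parents=['A']
commit I: parents=['J', 'O']
commit J: parents=['E']
commit M: parents=['I']
commit O: parents=['A']

Answer: A E J O I M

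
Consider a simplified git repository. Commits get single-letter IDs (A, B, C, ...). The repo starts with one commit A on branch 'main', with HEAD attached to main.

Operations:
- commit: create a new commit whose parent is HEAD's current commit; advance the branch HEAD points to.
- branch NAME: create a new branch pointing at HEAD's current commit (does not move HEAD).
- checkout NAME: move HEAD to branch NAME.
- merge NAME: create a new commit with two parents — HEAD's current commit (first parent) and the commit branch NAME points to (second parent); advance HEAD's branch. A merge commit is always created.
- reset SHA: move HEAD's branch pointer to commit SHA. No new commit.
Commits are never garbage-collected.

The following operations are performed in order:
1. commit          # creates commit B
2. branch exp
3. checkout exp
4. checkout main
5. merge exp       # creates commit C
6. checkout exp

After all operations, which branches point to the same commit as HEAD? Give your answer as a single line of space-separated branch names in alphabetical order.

Answer: exp

Derivation:
After op 1 (commit): HEAD=main@B [main=B]
After op 2 (branch): HEAD=main@B [exp=B main=B]
After op 3 (checkout): HEAD=exp@B [exp=B main=B]
After op 4 (checkout): HEAD=main@B [exp=B main=B]
After op 5 (merge): HEAD=main@C [exp=B main=C]
After op 6 (checkout): HEAD=exp@B [exp=B main=C]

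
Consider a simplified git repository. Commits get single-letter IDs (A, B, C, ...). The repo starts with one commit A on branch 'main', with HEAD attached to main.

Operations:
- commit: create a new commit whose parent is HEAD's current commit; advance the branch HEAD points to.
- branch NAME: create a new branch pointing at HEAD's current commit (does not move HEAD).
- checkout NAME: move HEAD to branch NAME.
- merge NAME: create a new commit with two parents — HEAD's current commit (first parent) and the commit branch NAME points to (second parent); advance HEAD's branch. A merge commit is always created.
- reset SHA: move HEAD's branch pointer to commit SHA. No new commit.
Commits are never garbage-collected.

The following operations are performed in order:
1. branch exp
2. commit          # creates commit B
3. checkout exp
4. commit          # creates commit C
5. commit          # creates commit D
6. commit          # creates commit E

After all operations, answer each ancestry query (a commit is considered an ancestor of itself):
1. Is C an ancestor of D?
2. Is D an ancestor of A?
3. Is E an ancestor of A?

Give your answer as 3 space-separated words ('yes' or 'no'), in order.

Answer: yes no no

Derivation:
After op 1 (branch): HEAD=main@A [exp=A main=A]
After op 2 (commit): HEAD=main@B [exp=A main=B]
After op 3 (checkout): HEAD=exp@A [exp=A main=B]
After op 4 (commit): HEAD=exp@C [exp=C main=B]
After op 5 (commit): HEAD=exp@D [exp=D main=B]
After op 6 (commit): HEAD=exp@E [exp=E main=B]
ancestors(D) = {A,C,D}; C in? yes
ancestors(A) = {A}; D in? no
ancestors(A) = {A}; E in? no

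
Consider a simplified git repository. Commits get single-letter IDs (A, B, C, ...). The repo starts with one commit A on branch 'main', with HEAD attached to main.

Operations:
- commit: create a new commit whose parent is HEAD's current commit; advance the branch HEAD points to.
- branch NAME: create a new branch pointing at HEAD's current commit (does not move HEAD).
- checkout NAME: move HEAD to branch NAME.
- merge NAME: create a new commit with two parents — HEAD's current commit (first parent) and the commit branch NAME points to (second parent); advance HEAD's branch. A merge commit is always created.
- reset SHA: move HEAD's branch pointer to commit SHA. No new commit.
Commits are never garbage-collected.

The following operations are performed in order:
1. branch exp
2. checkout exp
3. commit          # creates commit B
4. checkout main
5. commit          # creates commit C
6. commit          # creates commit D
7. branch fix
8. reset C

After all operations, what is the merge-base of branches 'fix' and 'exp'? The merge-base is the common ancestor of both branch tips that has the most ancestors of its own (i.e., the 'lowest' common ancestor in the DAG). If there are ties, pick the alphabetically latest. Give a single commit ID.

After op 1 (branch): HEAD=main@A [exp=A main=A]
After op 2 (checkout): HEAD=exp@A [exp=A main=A]
After op 3 (commit): HEAD=exp@B [exp=B main=A]
After op 4 (checkout): HEAD=main@A [exp=B main=A]
After op 5 (commit): HEAD=main@C [exp=B main=C]
After op 6 (commit): HEAD=main@D [exp=B main=D]
After op 7 (branch): HEAD=main@D [exp=B fix=D main=D]
After op 8 (reset): HEAD=main@C [exp=B fix=D main=C]
ancestors(fix=D): ['A', 'C', 'D']
ancestors(exp=B): ['A', 'B']
common: ['A']

Answer: A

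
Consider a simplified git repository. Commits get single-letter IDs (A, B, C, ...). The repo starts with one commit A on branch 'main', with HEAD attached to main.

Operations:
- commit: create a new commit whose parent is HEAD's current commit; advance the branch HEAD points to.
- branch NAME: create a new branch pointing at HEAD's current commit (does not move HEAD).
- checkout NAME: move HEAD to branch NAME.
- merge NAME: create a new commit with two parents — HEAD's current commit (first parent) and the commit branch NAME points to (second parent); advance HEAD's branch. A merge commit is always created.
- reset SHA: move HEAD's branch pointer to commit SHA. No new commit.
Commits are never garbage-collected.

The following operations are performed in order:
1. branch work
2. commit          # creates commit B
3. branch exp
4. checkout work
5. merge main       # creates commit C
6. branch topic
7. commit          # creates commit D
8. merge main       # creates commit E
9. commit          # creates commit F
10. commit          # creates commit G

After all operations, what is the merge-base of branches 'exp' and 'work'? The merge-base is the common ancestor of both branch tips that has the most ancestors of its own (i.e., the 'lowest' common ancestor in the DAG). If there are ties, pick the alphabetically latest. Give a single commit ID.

Answer: B

Derivation:
After op 1 (branch): HEAD=main@A [main=A work=A]
After op 2 (commit): HEAD=main@B [main=B work=A]
After op 3 (branch): HEAD=main@B [exp=B main=B work=A]
After op 4 (checkout): HEAD=work@A [exp=B main=B work=A]
After op 5 (merge): HEAD=work@C [exp=B main=B work=C]
After op 6 (branch): HEAD=work@C [exp=B main=B topic=C work=C]
After op 7 (commit): HEAD=work@D [exp=B main=B topic=C work=D]
After op 8 (merge): HEAD=work@E [exp=B main=B topic=C work=E]
After op 9 (commit): HEAD=work@F [exp=B main=B topic=C work=F]
After op 10 (commit): HEAD=work@G [exp=B main=B topic=C work=G]
ancestors(exp=B): ['A', 'B']
ancestors(work=G): ['A', 'B', 'C', 'D', 'E', 'F', 'G']
common: ['A', 'B']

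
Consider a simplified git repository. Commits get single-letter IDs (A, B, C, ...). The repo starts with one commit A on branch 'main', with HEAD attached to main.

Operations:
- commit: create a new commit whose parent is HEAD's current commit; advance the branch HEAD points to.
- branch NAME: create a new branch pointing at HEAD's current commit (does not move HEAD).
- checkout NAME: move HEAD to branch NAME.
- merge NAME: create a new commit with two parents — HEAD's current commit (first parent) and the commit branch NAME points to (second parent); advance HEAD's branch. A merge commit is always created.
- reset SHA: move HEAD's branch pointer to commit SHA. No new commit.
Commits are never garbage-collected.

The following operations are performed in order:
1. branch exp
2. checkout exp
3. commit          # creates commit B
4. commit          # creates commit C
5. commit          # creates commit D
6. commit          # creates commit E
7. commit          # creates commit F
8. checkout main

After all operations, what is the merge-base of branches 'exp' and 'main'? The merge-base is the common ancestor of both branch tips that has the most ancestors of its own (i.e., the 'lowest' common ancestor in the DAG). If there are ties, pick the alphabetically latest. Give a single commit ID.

Answer: A

Derivation:
After op 1 (branch): HEAD=main@A [exp=A main=A]
After op 2 (checkout): HEAD=exp@A [exp=A main=A]
After op 3 (commit): HEAD=exp@B [exp=B main=A]
After op 4 (commit): HEAD=exp@C [exp=C main=A]
After op 5 (commit): HEAD=exp@D [exp=D main=A]
After op 6 (commit): HEAD=exp@E [exp=E main=A]
After op 7 (commit): HEAD=exp@F [exp=F main=A]
After op 8 (checkout): HEAD=main@A [exp=F main=A]
ancestors(exp=F): ['A', 'B', 'C', 'D', 'E', 'F']
ancestors(main=A): ['A']
common: ['A']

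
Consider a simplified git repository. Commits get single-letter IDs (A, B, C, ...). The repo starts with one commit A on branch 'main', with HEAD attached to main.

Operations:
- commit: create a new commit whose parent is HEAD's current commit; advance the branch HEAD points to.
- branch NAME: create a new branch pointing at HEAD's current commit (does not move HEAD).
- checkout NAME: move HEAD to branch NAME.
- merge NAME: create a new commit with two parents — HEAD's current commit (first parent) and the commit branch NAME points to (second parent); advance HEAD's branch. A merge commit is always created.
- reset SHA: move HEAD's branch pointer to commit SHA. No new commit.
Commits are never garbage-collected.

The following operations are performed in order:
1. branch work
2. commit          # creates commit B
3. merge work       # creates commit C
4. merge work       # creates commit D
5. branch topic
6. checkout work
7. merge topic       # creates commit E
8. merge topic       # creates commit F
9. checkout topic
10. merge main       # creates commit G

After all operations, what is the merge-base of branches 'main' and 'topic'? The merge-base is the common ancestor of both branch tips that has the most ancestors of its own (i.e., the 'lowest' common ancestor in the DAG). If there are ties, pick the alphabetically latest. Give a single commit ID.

Answer: D

Derivation:
After op 1 (branch): HEAD=main@A [main=A work=A]
After op 2 (commit): HEAD=main@B [main=B work=A]
After op 3 (merge): HEAD=main@C [main=C work=A]
After op 4 (merge): HEAD=main@D [main=D work=A]
After op 5 (branch): HEAD=main@D [main=D topic=D work=A]
After op 6 (checkout): HEAD=work@A [main=D topic=D work=A]
After op 7 (merge): HEAD=work@E [main=D topic=D work=E]
After op 8 (merge): HEAD=work@F [main=D topic=D work=F]
After op 9 (checkout): HEAD=topic@D [main=D topic=D work=F]
After op 10 (merge): HEAD=topic@G [main=D topic=G work=F]
ancestors(main=D): ['A', 'B', 'C', 'D']
ancestors(topic=G): ['A', 'B', 'C', 'D', 'G']
common: ['A', 'B', 'C', 'D']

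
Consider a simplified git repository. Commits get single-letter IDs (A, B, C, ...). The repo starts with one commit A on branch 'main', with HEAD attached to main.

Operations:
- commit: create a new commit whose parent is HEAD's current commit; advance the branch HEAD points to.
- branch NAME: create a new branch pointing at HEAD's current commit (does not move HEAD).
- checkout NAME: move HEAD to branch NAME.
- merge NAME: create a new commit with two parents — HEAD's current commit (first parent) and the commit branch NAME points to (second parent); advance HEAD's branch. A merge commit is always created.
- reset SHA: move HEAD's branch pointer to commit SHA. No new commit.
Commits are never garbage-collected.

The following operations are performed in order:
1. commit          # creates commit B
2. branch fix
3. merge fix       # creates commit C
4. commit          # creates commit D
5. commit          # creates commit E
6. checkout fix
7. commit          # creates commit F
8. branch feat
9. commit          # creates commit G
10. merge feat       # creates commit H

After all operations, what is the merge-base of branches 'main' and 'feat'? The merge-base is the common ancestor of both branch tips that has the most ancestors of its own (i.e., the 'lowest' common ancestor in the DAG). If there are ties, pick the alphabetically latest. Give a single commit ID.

After op 1 (commit): HEAD=main@B [main=B]
After op 2 (branch): HEAD=main@B [fix=B main=B]
After op 3 (merge): HEAD=main@C [fix=B main=C]
After op 4 (commit): HEAD=main@D [fix=B main=D]
After op 5 (commit): HEAD=main@E [fix=B main=E]
After op 6 (checkout): HEAD=fix@B [fix=B main=E]
After op 7 (commit): HEAD=fix@F [fix=F main=E]
After op 8 (branch): HEAD=fix@F [feat=F fix=F main=E]
After op 9 (commit): HEAD=fix@G [feat=F fix=G main=E]
After op 10 (merge): HEAD=fix@H [feat=F fix=H main=E]
ancestors(main=E): ['A', 'B', 'C', 'D', 'E']
ancestors(feat=F): ['A', 'B', 'F']
common: ['A', 'B']

Answer: B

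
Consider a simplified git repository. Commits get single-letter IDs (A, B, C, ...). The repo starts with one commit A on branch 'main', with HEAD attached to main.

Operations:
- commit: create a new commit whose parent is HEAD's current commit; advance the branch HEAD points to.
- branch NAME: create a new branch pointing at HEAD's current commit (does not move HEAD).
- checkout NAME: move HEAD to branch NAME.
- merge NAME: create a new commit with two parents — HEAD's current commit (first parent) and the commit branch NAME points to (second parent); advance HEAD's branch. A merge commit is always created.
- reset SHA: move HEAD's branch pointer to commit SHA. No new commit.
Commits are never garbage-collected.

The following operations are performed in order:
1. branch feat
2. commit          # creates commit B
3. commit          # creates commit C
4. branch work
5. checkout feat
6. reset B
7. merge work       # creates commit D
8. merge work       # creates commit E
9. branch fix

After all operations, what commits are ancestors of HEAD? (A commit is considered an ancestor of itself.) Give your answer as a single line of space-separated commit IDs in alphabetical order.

Answer: A B C D E

Derivation:
After op 1 (branch): HEAD=main@A [feat=A main=A]
After op 2 (commit): HEAD=main@B [feat=A main=B]
After op 3 (commit): HEAD=main@C [feat=A main=C]
After op 4 (branch): HEAD=main@C [feat=A main=C work=C]
After op 5 (checkout): HEAD=feat@A [feat=A main=C work=C]
After op 6 (reset): HEAD=feat@B [feat=B main=C work=C]
After op 7 (merge): HEAD=feat@D [feat=D main=C work=C]
After op 8 (merge): HEAD=feat@E [feat=E main=C work=C]
After op 9 (branch): HEAD=feat@E [feat=E fix=E main=C work=C]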